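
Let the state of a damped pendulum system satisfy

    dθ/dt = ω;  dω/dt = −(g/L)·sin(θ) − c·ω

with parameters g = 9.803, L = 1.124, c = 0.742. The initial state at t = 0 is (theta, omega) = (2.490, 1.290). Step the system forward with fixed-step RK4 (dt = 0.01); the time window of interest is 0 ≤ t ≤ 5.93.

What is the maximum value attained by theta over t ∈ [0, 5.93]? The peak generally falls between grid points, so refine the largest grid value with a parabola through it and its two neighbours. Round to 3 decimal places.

max theta = 2.646

t=0.000: state=(2.490, 1.290)
step 1 (dt=0.01): k1=(1.290, -6.246), k2=(1.259, -6.178), k3=(1.259, -6.180), k4=(1.228, -6.113); state += dt/6·(k1+2k2+2k3+k4)
t=0.010: state=(2.503, 1.228)
t=0.020: state=(2.515, 1.168)
t=0.030: state=(2.526, 1.109)
continuing one RK4 step at a time; state shown every 20 steps (Δt=0.2):
t=0.200: state=(2.638, 0.254)
t=0.400: state=(2.606, -0.567)
t=0.600: state=(2.408, -1.433)
t=0.800: state=(2.018, -2.512)
t=1.000: state=(1.392, -3.743)
t=1.200: state=(0.549, -4.528)
t=1.400: state=(-0.332, -4.043)
t=1.600: state=(-0.993, -2.463)
t=1.800: state=(-1.302, -0.630)
t=2.000: state=(-1.258, 1.022)
t=2.200: state=(-0.916, 2.322)
t=2.400: state=(-0.373, 2.968)
t=2.600: state=(0.207, 2.671)
t=2.800: state=(0.644, 1.605)
t=3.000: state=(0.831, 0.266)
t=3.200: state=(0.759, -0.950)
t=3.400: state=(0.478, -1.769)
t=3.600: state=(0.092, -1.976)
t=3.800: state=(-0.269, -1.542)
t=4.000: state=(-0.497, -0.700)
t=4.200: state=(-0.543, 0.225)
t=4.400: state=(-0.420, 0.960)
t=4.600: state=(-0.185, 1.314)
t=4.800: state=(0.075, 1.214)
t=5.000: state=(0.276, 0.748)
t=5.200: state=(0.363, 0.118)
t=5.400: state=(0.326, -0.460)
t=5.600: state=(0.194, -0.820)
t=5.800: state=(0.019, -0.877)
t=5.930: state=(-0.089, -0.756)
largest grid value and its neighbours: theta(0.250)=2.64554, theta(0.260)=2.64573, theta(0.270)=2.64550
parabola through these three points peaks at t≈0.260 with theta≈2.64573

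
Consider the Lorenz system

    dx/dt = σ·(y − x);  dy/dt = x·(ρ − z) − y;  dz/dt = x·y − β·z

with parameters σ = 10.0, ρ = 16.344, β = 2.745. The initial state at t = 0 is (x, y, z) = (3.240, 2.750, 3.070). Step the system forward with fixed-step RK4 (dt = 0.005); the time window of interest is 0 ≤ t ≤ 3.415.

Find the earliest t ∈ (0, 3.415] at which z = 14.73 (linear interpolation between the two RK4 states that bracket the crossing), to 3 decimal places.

t = 0.266

t=0.000: state=(3.240, 2.750, 3.070)
step 1 (dt=0.005): k1=(-4.900, 40.258, 0.483), k2=(-3.771, 39.991, 0.771), k3=(-3.806, 40.026, 0.775), k4=(-2.708, 39.793, 1.065); state += dt/6·(k1+2k2+2k3+k4)
t=0.005: state=(3.221, 2.950, 3.074)
t=0.010: state=(3.213, 3.148, 3.081)
t=0.015: state=(3.214, 3.345, 3.090)
continuing one RK4 step at a time; state shown every 40 steps (Δt=0.2):
t=0.200: state=(7.959, 12.304, 8.296)
t=0.265: state=(10.723, 14.432, 14.626)
next step: t=0.270: state=(10.904, 14.437, 15.202) — z has crossed 14.73
linear interpolation between t=0.265 (14.62625) and t=0.270 (15.20219) → t≈0.266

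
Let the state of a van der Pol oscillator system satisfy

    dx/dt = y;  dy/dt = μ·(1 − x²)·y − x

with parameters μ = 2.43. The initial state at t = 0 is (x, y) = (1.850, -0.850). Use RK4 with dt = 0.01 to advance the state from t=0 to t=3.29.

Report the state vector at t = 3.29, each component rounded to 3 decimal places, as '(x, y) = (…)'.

t=0.000: state=(1.850, -0.850)
step 1 (dt=0.01): k1=(-0.850, 3.154), k2=(-0.834, 3.033), k3=(-0.835, 3.037), k4=(-0.820, 2.922); state += dt/6·(k1+2k2+2k3+k4)
t=0.010: state=(1.842, -0.820)
t=0.020: state=(1.834, -0.791)
t=0.030: state=(1.826, -0.765)
continuing one RK4 step at a time; state shown every 20 steps (Δt=0.2):
t=0.200: state=(1.721, -0.519)
t=0.400: state=(1.627, -0.441)
t=0.600: state=(1.539, -0.438)
t=0.800: state=(1.449, -0.467)
t=1.000: state=(1.351, -0.518)
t=1.200: state=(1.240, -0.594)
t=1.400: state=(1.111, -0.709)
t=1.600: state=(0.952, -0.891)
t=1.800: state=(0.746, -1.199)
t=2.000: state=(0.456, -1.767)
t=2.200: state=(0.006, -2.833)
t=2.400: state=(-0.705, -4.212)
t=2.600: state=(-1.526, -3.387)
t=2.800: state=(-1.945, -0.967)
t=3.000: state=(-2.022, -0.016)
t=3.200: state=(-1.998, 0.207)
t=3.290: state=(-1.978, 0.240)

(x, y) = (-1.978, 0.240)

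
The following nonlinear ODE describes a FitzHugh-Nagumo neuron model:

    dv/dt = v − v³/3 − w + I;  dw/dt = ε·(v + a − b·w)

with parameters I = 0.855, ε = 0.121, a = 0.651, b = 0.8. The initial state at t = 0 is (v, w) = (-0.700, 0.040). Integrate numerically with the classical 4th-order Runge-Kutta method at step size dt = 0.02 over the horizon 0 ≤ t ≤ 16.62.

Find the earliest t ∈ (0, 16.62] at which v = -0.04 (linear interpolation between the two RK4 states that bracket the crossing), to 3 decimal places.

t=0.000: state=(-0.700, 0.040)
step 1 (dt=0.02): k1=(0.229, -0.010), k2=(0.231, -0.010), k3=(0.231, -0.010), k4=(0.232, -0.009); state += dt/6·(k1+2k2+2k3+k4)
t=0.020: state=(-0.695, 0.040)
t=0.040: state=(-0.691, 0.040)
t=0.060: state=(-0.686, 0.039)
continuing one RK4 step at a time; state shown every 50 steps (Δt=1):
t=1.000: state=(-0.381, 0.047)
t=1.580: state=(-0.048, 0.074)
next step: t=1.600: state=(-0.034, 0.075) — v has crossed -0.04
linear interpolation between t=1.580 (-0.04832) and t=1.600 (-0.03353) → t≈1.591

t = 1.591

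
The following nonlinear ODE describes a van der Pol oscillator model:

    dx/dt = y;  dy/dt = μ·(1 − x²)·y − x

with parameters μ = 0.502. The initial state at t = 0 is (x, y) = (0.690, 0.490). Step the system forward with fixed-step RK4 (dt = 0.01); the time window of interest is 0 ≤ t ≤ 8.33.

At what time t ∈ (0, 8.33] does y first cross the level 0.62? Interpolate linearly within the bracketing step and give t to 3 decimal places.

t=0.000: state=(0.690, 0.490)
step 1 (dt=0.01): k1=(0.490, -0.561), k2=(0.487, -0.565), k3=(0.487, -0.565), k4=(0.484, -0.569); state += dt/6·(k1+2k2+2k3+k4)
t=0.010: state=(0.695, 0.484)
t=0.020: state=(0.700, 0.479)
t=0.030: state=(0.704, 0.473)
continuing one RK4 step at a time; state shown every 50 steps (Δt=0.5):
t=0.500: state=(0.851, 0.130)
t=1.000: state=(0.809, -0.300)
t=1.500: state=(0.553, -0.718)
t=2.000: state=(0.098, -1.088)
t=2.500: state=(-0.506, -1.272)
t=3.000: state=(-1.090, -0.965)
t=3.500: state=(-1.398, -0.242)
t=4.000: state=(-1.342, 0.433)
t=4.160: state=(-1.259, 0.612)
next step: t=4.170: state=(-1.252, 0.623) — y has crossed 0.62
linear interpolation between t=4.160 (0.61248) and t=4.170 (0.62325) → t≈4.167

t = 4.167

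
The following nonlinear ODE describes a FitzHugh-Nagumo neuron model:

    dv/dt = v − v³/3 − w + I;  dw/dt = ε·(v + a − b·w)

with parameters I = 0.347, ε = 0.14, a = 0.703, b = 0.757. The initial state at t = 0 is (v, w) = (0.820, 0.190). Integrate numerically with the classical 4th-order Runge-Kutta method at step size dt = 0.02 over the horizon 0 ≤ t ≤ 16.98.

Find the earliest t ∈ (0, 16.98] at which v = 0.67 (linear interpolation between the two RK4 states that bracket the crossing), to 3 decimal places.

t = 6.379

t=0.000: state=(0.820, 0.190)
step 1 (dt=0.02): k1=(0.793, 0.193), k2=(0.794, 0.194), k3=(0.794, 0.194), k4=(0.794, 0.195); state += dt/6·(k1+2k2+2k3+k4)
t=0.020: state=(0.836, 0.194)
t=0.040: state=(0.852, 0.198)
t=0.060: state=(0.868, 0.202)
continuing one RK4 step at a time; state shown every 50 steps (Δt=1):
t=1.000: state=(1.458, 0.422)
t=2.000: state=(1.567, 0.678)
t=3.000: state=(1.464, 0.905)
t=4.000: state=(1.303, 1.092)
t=5.000: state=(1.100, 1.235)
t=6.000: state=(0.818, 1.333)
t=6.360: state=(0.678, 1.355)
next step: t=6.380: state=(0.670, 1.356) — v has crossed 0.67
linear interpolation between t=6.360 (0.67842) and t=6.380 (0.66969) → t≈6.379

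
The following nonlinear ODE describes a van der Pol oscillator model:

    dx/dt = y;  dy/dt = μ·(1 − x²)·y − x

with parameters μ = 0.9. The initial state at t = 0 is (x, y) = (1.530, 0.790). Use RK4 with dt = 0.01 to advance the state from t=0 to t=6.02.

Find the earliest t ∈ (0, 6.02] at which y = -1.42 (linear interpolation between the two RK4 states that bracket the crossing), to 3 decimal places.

t=0.000: state=(1.530, 0.790)
step 1 (dt=0.01): k1=(0.790, -2.483), k2=(0.778, -2.481), k3=(0.778, -2.481), k4=(0.765, -2.478); state += dt/6·(k1+2k2+2k3+k4)
t=0.010: state=(1.538, 0.765)
t=0.020: state=(1.545, 0.740)
t=0.030: state=(1.553, 0.716)
continuing one RK4 step at a time; state shown every 20 steps (Δt=0.2):
t=0.200: state=(1.640, 0.322)
t=0.400: state=(1.665, -0.050)
t=0.600: state=(1.627, -0.321)
t=0.800: state=(1.542, -0.522)
t=1.000: state=(1.420, -0.689)
t=1.200: state=(1.267, -0.846)
t=1.400: state=(1.081, -1.018)
t=1.600: state=(0.857, -1.224)
t=1.750: state=(0.660, -1.413)
next step: t=1.760: state=(0.646, -1.427) — y has crossed -1.42
linear interpolation between t=1.750 (-1.41272) and t=1.760 (-1.42658) → t≈1.755

t = 1.755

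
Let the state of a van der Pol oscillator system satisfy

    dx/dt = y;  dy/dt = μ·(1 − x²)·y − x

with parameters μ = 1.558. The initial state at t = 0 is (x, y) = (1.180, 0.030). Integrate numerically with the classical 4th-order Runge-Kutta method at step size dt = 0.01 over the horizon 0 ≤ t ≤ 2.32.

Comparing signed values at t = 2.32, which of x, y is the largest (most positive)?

largest component: y

t=0.000: state=(1.180, 0.030)
step 1 (dt=0.01): k1=(0.030, -1.198), k2=(0.024, -1.195), k3=(0.024, -1.195), k4=(0.018, -1.191); state += dt/6·(k1+2k2+2k3+k4)
t=0.010: state=(1.180, 0.018)
t=0.020: state=(1.180, 0.006)
t=0.030: state=(1.180, -0.006)
continuing one RK4 step at a time; state shown every 10 steps (Δt=0.1):
t=0.100: state=(1.177, -0.086)
t=0.200: state=(1.163, -0.195)
t=0.300: state=(1.138, -0.298)
t=0.400: state=(1.104, -0.396)
t=0.500: state=(1.059, -0.493)
t=0.600: state=(1.005, -0.590)
t=0.700: state=(0.941, -0.693)
t=0.800: state=(0.866, -0.805)
t=0.900: state=(0.779, -0.931)
t=1.000: state=(0.679, -1.077)
t=1.100: state=(0.563, -1.250)
t=1.200: state=(0.428, -1.458)
t=1.300: state=(0.270, -1.709)
t=1.400: state=(0.085, -2.006)
t=1.500: state=(-0.132, -2.340)
t=1.600: state=(-0.383, -2.678)
t=1.700: state=(-0.665, -2.941)
t=1.800: state=(-0.965, -3.013)
t=1.900: state=(-1.258, -2.791)
t=2.000: state=(-1.514, -2.283)
t=2.100: state=(-1.710, -1.632)
t=2.200: state=(-1.841, -1.013)
t=2.300: state=(-1.917, -0.526)
t=2.320: state=(-1.927, -0.447)
compare at T: x=-1.927, y=-0.447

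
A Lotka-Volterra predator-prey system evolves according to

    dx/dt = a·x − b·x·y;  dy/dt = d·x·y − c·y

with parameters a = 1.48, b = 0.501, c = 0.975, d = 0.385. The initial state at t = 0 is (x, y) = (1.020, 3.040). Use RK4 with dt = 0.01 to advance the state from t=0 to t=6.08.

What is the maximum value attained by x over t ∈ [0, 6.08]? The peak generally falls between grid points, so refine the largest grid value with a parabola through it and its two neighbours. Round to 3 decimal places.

t=0.000: state=(1.020, 3.040)
step 1 (dt=0.01): k1=(-0.044, -1.770), k2=(-0.039, -1.765), k3=(-0.039, -1.765), k4=(-0.035, -1.760); state += dt/6·(k1+2k2+2k3+k4)
t=0.010: state=(1.020, 3.022)
t=0.020: state=(1.019, 3.005)
t=0.030: state=(1.019, 2.987)
continuing one RK4 step at a time; state shown every 20 steps (Δt=0.2):
t=0.200: state=(1.029, 2.706)
t=0.400: state=(1.070, 2.414)
t=0.600: state=(1.145, 2.162)
t=0.800: state=(1.253, 1.951)
t=1.000: state=(1.398, 1.777)
t=1.200: state=(1.584, 1.640)
t=1.400: state=(1.817, 1.538)
t=1.600: state=(2.102, 1.471)
t=1.800: state=(2.443, 1.441)
t=2.000: state=(2.842, 1.453)
t=2.200: state=(3.295, 1.514)
t=2.400: state=(3.786, 1.635)
t=2.600: state=(4.280, 1.836)
t=2.800: state=(4.721, 2.138)
t=3.000: state=(5.021, 2.562)
t=3.200: state=(5.084, 3.117)
t=3.400: state=(4.844, 3.766)
t=3.600: state=(4.320, 4.417)
t=3.800: state=(3.629, 4.938)
t=4.000: state=(2.926, 5.228)
t=4.200: state=(2.321, 5.260)
t=4.400: state=(1.856, 5.079)
t=4.600: state=(1.523, 4.756)
t=4.800: state=(1.297, 4.360)
t=5.000: state=(1.150, 3.940)
t=5.200: state=(1.064, 3.529)
t=5.400: state=(1.024, 3.146)
t=5.600: state=(1.023, 2.800)
t=5.800: state=(1.055, 2.496)
t=6.000: state=(1.119, 2.232)
t=6.080: state=(1.154, 2.138)
largest grid value and its neighbours: x(3.140)=5.09480, x(3.150)=5.09485, x(3.160)=5.09414
parabola through these three points peaks at t≈3.146 with x≈5.09492

max x = 5.095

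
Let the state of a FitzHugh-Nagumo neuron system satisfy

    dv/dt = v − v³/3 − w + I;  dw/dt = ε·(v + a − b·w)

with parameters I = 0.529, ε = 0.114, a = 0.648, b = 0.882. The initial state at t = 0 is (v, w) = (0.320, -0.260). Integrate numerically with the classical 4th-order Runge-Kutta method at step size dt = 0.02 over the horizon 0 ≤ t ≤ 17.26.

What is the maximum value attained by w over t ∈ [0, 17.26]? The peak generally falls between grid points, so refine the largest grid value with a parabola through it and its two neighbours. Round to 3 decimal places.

max w = 1.418

t=0.000: state=(0.320, -0.260)
step 1 (dt=0.02): k1=(1.098, 0.136), k2=(1.107, 0.138), k3=(1.107, 0.138), k4=(1.115, 0.139); state += dt/6·(k1+2k2+2k3+k4)
t=0.020: state=(0.342, -0.257)
t=0.040: state=(0.365, -0.254)
t=0.060: state=(0.387, -0.252)
continuing one RK4 step at a time; state shown every 50 steps (Δt=1):
t=1.000: state=(1.554, -0.061)
t=2.000: state=(1.875, 0.210)
t=3.000: state=(1.808, 0.460)
t=4.000: state=(1.709, 0.677)
t=5.000: state=(1.604, 0.862)
t=6.000: state=(1.497, 1.018)
t=7.000: state=(1.383, 1.147)
t=8.000: state=(1.260, 1.251)
t=9.000: state=(1.122, 1.331)
t=10.000: state=(0.952, 1.387)
t=11.000: state=(0.717, 1.415)
t=12.000: state=(0.308, 1.408)
t=13.000: state=(-0.625, 1.333)
t=14.000: state=(-1.773, 1.136)
t=15.000: state=(-1.908, 0.893)
t=16.000: state=(-1.837, 0.675)
t=17.000: state=(-1.752, 0.486)
t=17.260: state=(-1.730, 0.441)
largest grid value and its neighbours: w(11.340)=1.41791, w(11.360)=1.41791, w(11.380)=1.41790
parabola through these three points peaks at t≈11.353 with w≈1.41791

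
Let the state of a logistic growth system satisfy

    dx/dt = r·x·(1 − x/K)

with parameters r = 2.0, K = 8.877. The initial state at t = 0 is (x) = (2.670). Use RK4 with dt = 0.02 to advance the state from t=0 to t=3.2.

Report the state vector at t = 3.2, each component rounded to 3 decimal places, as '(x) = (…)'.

t=0.000: state=(2.670)
step 1 (dt=0.02): k1=(3.734), k2=(3.763), k3=(3.764), k4=(3.793); state += dt/6·(k1+2k2+2k3+k4)
t=0.020: state=(2.745)
t=0.040: state=(2.822)
t=0.060: state=(2.899)
continuing one RK4 step at a time; state shown every 10 steps (Δt=0.2):
t=0.200: state=(3.470)
t=0.400: state=(4.342)
t=0.600: state=(5.221)
t=0.800: state=(6.041)
t=1.000: state=(6.753)
t=1.200: state=(7.331)
t=1.400: state=(7.778)
t=1.600: state=(8.109)
t=1.800: state=(8.347)
t=2.000: state=(8.514)
t=2.200: state=(8.631)
t=2.400: state=(8.710)
t=2.600: state=(8.765)
t=2.800: state=(8.801)
t=3.000: state=(8.826)
t=3.200: state=(8.843)

(x) = (8.843)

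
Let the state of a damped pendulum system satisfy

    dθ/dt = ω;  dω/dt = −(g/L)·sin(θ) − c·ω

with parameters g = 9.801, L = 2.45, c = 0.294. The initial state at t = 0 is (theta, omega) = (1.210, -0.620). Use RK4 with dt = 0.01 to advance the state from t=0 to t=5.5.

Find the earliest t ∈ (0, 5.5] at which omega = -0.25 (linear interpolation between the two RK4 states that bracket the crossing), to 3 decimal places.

t=0.000: state=(1.210, -0.620)
step 1 (dt=0.01): k1=(-0.620, -3.561), k2=(-0.638, -3.551), k3=(-0.638, -3.551), k4=(-0.656, -3.541); state += dt/6·(k1+2k2+2k3+k4)
t=0.010: state=(1.204, -0.656)
t=0.020: state=(1.197, -0.691)
t=0.030: state=(1.190, -0.726)
continuing one RK4 step at a time; state shown every 20 steps (Δt=0.2):
t=0.200: state=(1.018, -1.284)
t=0.400: state=(0.706, -1.802)
t=0.600: state=(0.313, -2.077)
t=0.800: state=(-0.104, -2.037)
t=1.000: state=(-0.481, -1.693)
t=1.200: state=(-0.767, -1.137)
t=1.400: state=(-0.930, -0.484)
t=1.460: state=(-0.953, -0.283)
next step: t=1.470: state=(-0.955, -0.250) — omega has crossed -0.25
linear interpolation between t=1.460 (-0.28297) and t=1.470 (-0.24956) → t≈1.470

t = 1.470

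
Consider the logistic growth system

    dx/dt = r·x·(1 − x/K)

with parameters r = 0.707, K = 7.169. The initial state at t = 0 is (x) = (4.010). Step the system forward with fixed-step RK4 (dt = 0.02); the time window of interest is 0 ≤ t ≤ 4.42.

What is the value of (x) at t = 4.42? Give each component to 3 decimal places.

t=0.000: state=(4.010)
step 1 (dt=0.02): k1=(1.249), k2=(1.248), k3=(1.248), k4=(1.247); state += dt/6·(k1+2k2+2k3+k4)
t=0.020: state=(4.035)
t=0.040: state=(4.060)
t=0.060: state=(4.085)
continuing one RK4 step at a time; state shown every 10 steps (Δt=0.2):
t=0.200: state=(4.257)
t=0.400: state=(4.498)
t=0.600: state=(4.731)
t=0.800: state=(4.953)
t=1.000: state=(5.163)
t=1.200: state=(5.361)
t=1.400: state=(5.545)
t=1.600: state=(5.716)
t=1.800: state=(5.873)
t=2.000: state=(6.016)
t=2.200: state=(6.147)
t=2.400: state=(6.265)
t=2.600: state=(6.371)
t=2.800: state=(6.465)
t=3.000: state=(6.550)
t=3.200: state=(6.626)
t=3.400: state=(6.693)
t=3.600: state=(6.752)
t=3.800: state=(6.804)
t=4.000: state=(6.850)
t=4.200: state=(6.890)
t=4.400: state=(6.926)
t=4.420: state=(6.929)

(x) = (6.929)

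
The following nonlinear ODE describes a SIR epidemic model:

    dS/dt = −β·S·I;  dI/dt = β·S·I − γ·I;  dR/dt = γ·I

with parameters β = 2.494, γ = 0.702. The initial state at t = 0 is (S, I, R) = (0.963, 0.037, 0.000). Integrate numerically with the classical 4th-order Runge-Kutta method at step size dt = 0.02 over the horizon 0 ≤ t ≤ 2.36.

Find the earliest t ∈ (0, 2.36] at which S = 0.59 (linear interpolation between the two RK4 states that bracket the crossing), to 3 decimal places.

t = 1.486

t=0.000: state=(0.963, 0.037, 0.000)
step 1 (dt=0.02): k1=(-0.089, 0.063, 0.026), k2=(-0.090, 0.064, 0.026), k3=(-0.090, 0.064, 0.026), k4=(-0.092, 0.065, 0.027); state += dt/6·(k1+2k2+2k3+k4)
t=0.020: state=(0.961, 0.038, 0.001)
t=0.040: state=(0.959, 0.040, 0.001)
t=0.060: state=(0.957, 0.041, 0.002)
continuing one RK4 step at a time; state shown every 5 steps (Δt=0.1):
t=0.100: state=(0.953, 0.044, 0.003)
t=0.200: state=(0.942, 0.052, 0.006)
t=0.300: state=(0.929, 0.061, 0.010)
t=0.400: state=(0.914, 0.071, 0.015)
t=0.500: state=(0.896, 0.083, 0.020)
t=0.600: state=(0.876, 0.097, 0.027)
t=0.700: state=(0.854, 0.112, 0.034)
t=0.800: state=(0.829, 0.129, 0.042)
t=0.900: state=(0.801, 0.147, 0.052)
t=1.000: state=(0.770, 0.167, 0.063)
t=1.100: state=(0.736, 0.188, 0.076)
t=1.200: state=(0.701, 0.210, 0.089)
t=1.300: state=(0.663, 0.232, 0.105)
t=1.400: state=(0.624, 0.254, 0.122)
t=1.480: state=(0.592, 0.271, 0.137)
next step: t=1.500: state=(0.584, 0.275, 0.141) — S has crossed 0.59
linear interpolation between t=1.480 (0.59243) and t=1.500 (0.58442) → t≈1.486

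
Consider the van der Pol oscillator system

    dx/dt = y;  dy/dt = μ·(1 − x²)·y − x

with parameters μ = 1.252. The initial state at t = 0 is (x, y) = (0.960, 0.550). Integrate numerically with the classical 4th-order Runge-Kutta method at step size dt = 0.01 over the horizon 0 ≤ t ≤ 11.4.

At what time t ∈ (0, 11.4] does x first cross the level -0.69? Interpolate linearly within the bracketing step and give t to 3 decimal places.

t=0.000: state=(0.960, 0.550)
step 1 (dt=0.01): k1=(0.550, -0.906), k2=(0.545, -0.913), k3=(0.545, -0.913), k4=(0.541, -0.919); state += dt/6·(k1+2k2+2k3+k4)
t=0.010: state=(0.965, 0.541)
t=0.020: state=(0.971, 0.532)
t=0.030: state=(0.976, 0.522)
continuing one RK4 step at a time; state shown every 50 steps (Δt=0.5):
t=0.500: state=(1.104, 0.011)
t=1.000: state=(0.977, -0.507)
t=1.500: state=(0.587, -1.094)
t=2.000: state=(-0.191, -2.101)
t=2.210: state=(-0.678, -2.494)
next step: t=2.220: state=(-0.703, -2.503) — x has crossed -0.69
linear interpolation between t=2.210 (-0.67796) and t=2.220 (-0.70295) → t≈2.215

t = 2.215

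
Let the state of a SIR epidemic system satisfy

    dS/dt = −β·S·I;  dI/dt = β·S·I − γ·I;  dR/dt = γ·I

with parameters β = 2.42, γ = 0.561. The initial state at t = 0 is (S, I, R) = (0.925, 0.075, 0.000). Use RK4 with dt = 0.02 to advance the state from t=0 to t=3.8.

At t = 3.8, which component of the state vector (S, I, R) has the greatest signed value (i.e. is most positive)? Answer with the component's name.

largest component: R

t=0.000: state=(0.925, 0.075, 0.000)
step 1 (dt=0.02): k1=(-0.168, 0.126, 0.042), k2=(-0.170, 0.128, 0.043), k3=(-0.170, 0.128, 0.043), k4=(-0.173, 0.129, 0.044); state += dt/6·(k1+2k2+2k3+k4)
t=0.020: state=(0.922, 0.078, 0.001)
t=0.040: state=(0.918, 0.080, 0.002)
t=0.060: state=(0.914, 0.083, 0.003)
continuing one RK4 step at a time; state shown every 10 steps (Δt=0.2):
t=0.200: state=(0.886, 0.104, 0.010)
t=0.400: state=(0.835, 0.141, 0.024)
t=0.600: state=(0.772, 0.186, 0.042)
t=0.800: state=(0.697, 0.237, 0.066)
t=1.000: state=(0.613, 0.291, 0.095)
t=1.200: state=(0.526, 0.343, 0.131)
t=1.400: state=(0.440, 0.388, 0.172)
t=1.600: state=(0.362, 0.421, 0.217)
t=1.800: state=(0.294, 0.440, 0.266)
t=2.000: state=(0.237, 0.447, 0.316)
t=2.200: state=(0.191, 0.443, 0.366)
t=2.400: state=(0.154, 0.431, 0.415)
t=2.600: state=(0.126, 0.412, 0.462)
t=2.800: state=(0.104, 0.389, 0.507)
t=3.000: state=(0.086, 0.364, 0.549)
t=3.200: state=(0.073, 0.338, 0.589)
t=3.400: state=(0.062, 0.312, 0.625)
t=3.600: state=(0.054, 0.287, 0.659)
t=3.800: state=(0.047, 0.263, 0.690)
compare at T: S=0.047, I=0.263, R=0.690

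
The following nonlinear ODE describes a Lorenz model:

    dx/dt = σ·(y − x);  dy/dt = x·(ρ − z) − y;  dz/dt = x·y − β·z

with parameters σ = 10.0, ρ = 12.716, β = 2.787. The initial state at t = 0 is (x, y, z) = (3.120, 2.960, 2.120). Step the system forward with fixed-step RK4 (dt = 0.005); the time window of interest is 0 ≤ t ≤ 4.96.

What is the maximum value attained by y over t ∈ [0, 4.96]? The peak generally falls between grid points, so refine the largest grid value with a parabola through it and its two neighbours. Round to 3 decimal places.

t=0.000: state=(3.120, 2.960, 2.120)
step 1 (dt=0.005): k1=(-1.600, 30.100, 3.327), k2=(-0.808, 29.956, 3.526), k3=(-0.831, 29.976, 3.530), k4=(-0.060, 29.851, 3.732); state += dt/6·(k1+2k2+2k3+k4)
t=0.005: state=(3.116, 3.110, 2.138)
t=0.010: state=(3.119, 3.259, 2.157)
t=0.015: state=(3.130, 3.407, 2.179)
continuing one RK4 step at a time; state shown every 40 steps (Δt=0.2):
t=0.200: state=(6.677, 9.685, 6.067)
t=0.400: state=(9.532, 7.565, 17.879)
t=0.600: state=(3.450, 1.291, 13.682)
t=0.800: state=(1.722, 1.742, 8.284)
t=1.000: state=(2.746, 3.755, 5.644)
t=1.200: state=(5.982, 8.134, 7.379)
t=1.400: state=(8.662, 8.107, 15.315)
t=1.600: state=(4.866, 2.945, 14.080)
t=1.800: state=(3.047, 3.016, 9.551)
t=2.000: state=(4.170, 5.262, 7.684)
t=2.200: state=(6.922, 8.217, 10.568)
t=2.400: state=(7.213, 6.077, 14.743)
t=2.600: state=(4.585, 3.660, 12.405)
t=2.800: state=(4.080, 4.423, 9.554)
t=3.000: state=(5.573, 6.586, 9.592)
t=3.200: state=(7.056, 7.183, 12.756)
t=3.400: state=(5.895, 4.949, 13.393)
t=3.600: state=(4.620, 4.424, 11.145)
t=3.800: state=(5.069, 5.634, 10.022)
t=4.000: state=(6.332, 6.827, 11.422)
t=4.200: state=(6.374, 5.923, 13.034)
t=4.400: state=(5.273, 4.840, 12.091)
t=4.600: state=(5.041, 5.236, 10.751)
t=4.800: state=(5.795, 6.241, 10.978)
t=4.960: state=(6.287, 6.381, 12.076)
largest grid value and its neighbours: y(0.280)=11.47895, y(0.285)=11.48986, y(0.290)=11.48485
parabola through these three points peaks at t≈0.286 with y≈11.49013

max y = 11.490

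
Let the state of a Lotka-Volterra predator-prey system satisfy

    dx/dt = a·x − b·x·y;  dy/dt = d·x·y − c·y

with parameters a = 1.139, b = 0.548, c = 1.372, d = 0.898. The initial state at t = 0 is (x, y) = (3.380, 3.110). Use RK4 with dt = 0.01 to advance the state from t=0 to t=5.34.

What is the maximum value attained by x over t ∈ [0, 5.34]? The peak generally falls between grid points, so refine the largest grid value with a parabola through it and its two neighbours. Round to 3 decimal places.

t=0.000: state=(3.380, 3.110)
step 1 (dt=0.01): k1=(-1.911, 5.173), k2=(-1.953, 5.189), k3=(-1.953, 5.188), k4=(-1.995, 5.204); state += dt/6·(k1+2k2+2k3+k4)
t=0.010: state=(3.360, 3.162)
t=0.020: state=(3.340, 3.214)
t=0.030: state=(3.319, 3.266)
continuing one RK4 step at a time; state shown every 20 steps (Δt=0.2):
t=0.200: state=(2.850, 4.152)
t=0.400: state=(2.165, 4.953)
t=0.600: state=(1.547, 5.242)
t=0.800: state=(1.102, 5.040)
t=1.000: state=(0.817, 4.542)
t=1.200: state=(0.645, 3.931)
t=1.400: state=(0.544, 3.321)
t=1.600: state=(0.490, 2.768)
t=1.800: state=(0.467, 2.292)
t=2.000: state=(0.466, 1.893)
t=2.200: state=(0.485, 1.567)
t=2.400: state=(0.520, 1.303)
t=2.600: state=(0.573, 1.092)
t=2.800: state=(0.645, 0.926)
t=3.000: state=(0.737, 0.796)
t=3.200: state=(0.853, 0.698)
t=3.400: state=(0.997, 0.626)
t=3.600: state=(1.172, 0.578)
t=3.800: state=(1.384, 0.552)
t=4.000: state=(1.636, 0.550)
t=4.200: state=(1.932, 0.575)
t=4.400: state=(2.272, 0.638)
t=4.600: state=(2.645, 0.753)
t=4.800: state=(3.028, 0.953)
t=5.000: state=(3.368, 1.288)
t=5.200: state=(3.574, 1.831)
t=5.340: state=(3.571, 2.371)
largest grid value and its neighbours: x(5.260)=3.59048, x(5.270)=3.59075, x(5.280)=3.59026
parabola through these three points peaks at t≈5.269 with x≈3.59076

max x = 3.591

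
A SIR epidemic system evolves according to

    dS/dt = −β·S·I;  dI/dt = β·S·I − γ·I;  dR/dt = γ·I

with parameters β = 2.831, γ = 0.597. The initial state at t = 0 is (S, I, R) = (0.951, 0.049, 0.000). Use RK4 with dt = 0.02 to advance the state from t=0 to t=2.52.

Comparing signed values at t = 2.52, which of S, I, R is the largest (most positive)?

largest component: R

t=0.000: state=(0.951, 0.049, 0.000)
step 1 (dt=0.02): k1=(-0.132, 0.103, 0.029), k2=(-0.134, 0.105, 0.030), k3=(-0.135, 0.105, 0.030), k4=(-0.137, 0.107, 0.031); state += dt/6·(k1+2k2+2k3+k4)
t=0.020: state=(0.948, 0.051, 0.001)
t=0.040: state=(0.946, 0.053, 0.001)
t=0.060: state=(0.943, 0.056, 0.002)
continuing one RK4 step at a time; state shown every 5 steps (Δt=0.1):
t=0.100: state=(0.936, 0.060, 0.003)
t=0.200: state=(0.919, 0.074, 0.007)
t=0.300: state=(0.898, 0.090, 0.012)
t=0.400: state=(0.873, 0.109, 0.018)
t=0.500: state=(0.844, 0.131, 0.025)
t=0.600: state=(0.810, 0.156, 0.034)
t=0.700: state=(0.772, 0.184, 0.044)
t=0.800: state=(0.730, 0.214, 0.056)
t=0.900: state=(0.684, 0.246, 0.069)
t=1.000: state=(0.635, 0.280, 0.085)
t=1.100: state=(0.584, 0.313, 0.103)
t=1.200: state=(0.532, 0.346, 0.123)
t=1.300: state=(0.480, 0.376, 0.144)
t=1.400: state=(0.430, 0.403, 0.167)
t=1.500: state=(0.382, 0.425, 0.192)
t=1.600: state=(0.338, 0.444, 0.218)
t=1.700: state=(0.298, 0.457, 0.245)
t=1.800: state=(0.261, 0.466, 0.273)
t=1.900: state=(0.229, 0.471, 0.301)
t=2.000: state=(0.200, 0.471, 0.329)
t=2.100: state=(0.175, 0.468, 0.357)
t=2.200: state=(0.154, 0.462, 0.385)
t=2.300: state=(0.135, 0.453, 0.412)
t=2.400: state=(0.119, 0.443, 0.439)
t=2.500: state=(0.105, 0.430, 0.465)
t=2.520: state=(0.102, 0.428, 0.470)
compare at T: S=0.102, I=0.428, R=0.470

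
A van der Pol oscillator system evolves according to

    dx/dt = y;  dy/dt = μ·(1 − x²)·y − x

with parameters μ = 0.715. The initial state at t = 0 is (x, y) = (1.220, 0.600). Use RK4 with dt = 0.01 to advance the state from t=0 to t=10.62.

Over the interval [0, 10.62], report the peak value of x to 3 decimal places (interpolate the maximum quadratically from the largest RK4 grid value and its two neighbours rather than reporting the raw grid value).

t=0.000: state=(1.220, 0.600)
step 1 (dt=0.01): k1=(0.600, -1.430), k2=(0.593, -1.433), k3=(0.593, -1.433), k4=(0.586, -1.437); state += dt/6·(k1+2k2+2k3+k4)
t=0.010: state=(1.226, 0.586)
t=0.020: state=(1.232, 0.571)
t=0.030: state=(1.237, 0.557)
continuing one RK4 step at a time; state shown every 50 steps (Δt=0.5):
t=0.500: state=(1.339, -0.109)
t=1.000: state=(1.140, -0.663)
t=1.500: state=(0.682, -1.180)
t=2.000: state=(-0.061, -1.803)
t=2.500: state=(-1.053, -1.960)
t=3.000: state=(-1.758, -0.719)
t=3.500: state=(-1.827, 0.308)
t=4.000: state=(-1.542, 0.785)
t=4.500: state=(-1.051, 1.196)
t=5.000: state=(-0.312, 1.808)
t=5.500: state=(0.761, 2.363)
t=6.000: state=(1.745, 1.254)
t=6.500: state=(1.984, -0.130)
t=7.000: state=(1.762, -0.679)
t=7.500: state=(1.335, -1.029)
t=8.000: state=(0.709, -1.516)
t=8.500: state=(-0.225, -2.232)
t=9.000: state=(-1.379, -2.031)
t=9.500: state=(-1.976, -0.369)
t=10.000: state=(-1.909, 0.488)
t=10.500: state=(-1.565, 0.865)
t=10.620: state=(-1.456, 0.946)
largest grid value and its neighbours: x(6.420)=1.98813, x(6.430)=1.98823, x(6.440)=1.98813
parabola through these three points peaks at t≈6.430 with x≈1.98823

max x = 1.988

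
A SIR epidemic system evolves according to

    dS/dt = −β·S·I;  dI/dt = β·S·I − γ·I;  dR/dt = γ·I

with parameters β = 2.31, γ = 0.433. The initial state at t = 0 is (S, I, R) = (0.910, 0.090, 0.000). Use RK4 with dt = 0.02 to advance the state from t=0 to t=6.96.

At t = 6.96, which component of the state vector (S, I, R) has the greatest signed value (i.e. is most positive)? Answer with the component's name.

largest component: R

t=0.000: state=(0.910, 0.090, 0.000)
step 1 (dt=0.02): k1=(-0.189, 0.150, 0.039), k2=(-0.192, 0.152, 0.040), k3=(-0.192, 0.152, 0.040), k4=(-0.195, 0.154, 0.040); state += dt/6·(k1+2k2+2k3+k4)
t=0.020: state=(0.906, 0.093, 0.001)
t=0.040: state=(0.902, 0.096, 0.002)
t=0.060: state=(0.898, 0.099, 0.002)
continuing one RK4 step at a time; state shown every 25 steps (Δt=0.5):
t=0.500: state=(0.777, 0.193, 0.030)
t=1.000: state=(0.572, 0.341, 0.087)
t=1.500: state=(0.356, 0.468, 0.176)
t=2.000: state=(0.200, 0.516, 0.284)
t=2.500: state=(0.111, 0.495, 0.394)
t=3.000: state=(0.065, 0.440, 0.496)
t=3.500: state=(0.040, 0.376, 0.584)
t=4.000: state=(0.027, 0.314, 0.659)
t=4.500: state=(0.019, 0.260, 0.721)
t=5.000: state=(0.015, 0.213, 0.772)
t=5.500: state=(0.012, 0.175, 0.814)
t=6.000: state=(0.010, 0.142, 0.848)
t=6.500: state=(0.009, 0.116, 0.876)
t=6.960: state=(0.008, 0.096, 0.897)
compare at T: S=0.008, I=0.096, R=0.897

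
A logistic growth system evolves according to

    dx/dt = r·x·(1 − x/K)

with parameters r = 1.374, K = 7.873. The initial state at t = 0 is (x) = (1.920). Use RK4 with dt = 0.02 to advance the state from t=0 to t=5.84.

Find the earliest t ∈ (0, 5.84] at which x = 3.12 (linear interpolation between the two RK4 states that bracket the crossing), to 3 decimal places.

t = 0.517

t=0.000: state=(1.920)
step 1 (dt=0.02): k1=(1.995), k2=(2.009), k3=(2.009), k4=(2.023); state += dt/6·(k1+2k2+2k3+k4)
t=0.020: state=(1.960)
t=0.040: state=(2.001)
t=0.060: state=(2.042)
continuing one RK4 step at a time; state shown every 10 steps (Δt=0.2):
t=0.200: state=(2.346)
t=0.400: state=(2.822)
t=0.500: state=(3.076)
next step: t=0.520: state=(3.127) — x has crossed 3.12
linear interpolation between t=0.500 (3.07561) and t=0.520 (3.12726) → t≈0.517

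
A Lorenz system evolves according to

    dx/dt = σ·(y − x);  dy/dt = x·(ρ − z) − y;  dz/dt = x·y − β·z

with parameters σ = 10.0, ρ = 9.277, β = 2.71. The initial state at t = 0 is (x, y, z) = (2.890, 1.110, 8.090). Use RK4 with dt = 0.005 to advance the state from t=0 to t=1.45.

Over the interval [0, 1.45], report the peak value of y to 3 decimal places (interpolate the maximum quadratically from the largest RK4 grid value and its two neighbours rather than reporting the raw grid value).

t=0.000: state=(2.890, 1.110, 8.090)
step 1 (dt=0.005): k1=(-17.800, 2.320, -18.716), k2=(-17.297, 2.395, -18.622), k3=(-17.308, 2.396, -18.621), k4=(-16.815, 2.467, -18.526); state += dt/6·(k1+2k2+2k3+k4)
t=0.005: state=(2.803, 1.122, 7.997)
t=0.010: state=(2.722, 1.135, 7.905)
t=0.015: state=(2.645, 1.148, 7.814)
continuing one RK4 step at a time; state shown every 10 steps (Δt=0.05):
t=0.050: state=(2.219, 1.255, 7.203)
t=0.100: state=(1.878, 1.438, 6.417)
t=0.150: state=(1.749, 1.649, 5.734)
t=0.200: state=(1.761, 1.896, 5.152)
t=0.250: state=(1.875, 2.190, 4.672)
t=0.300: state=(2.072, 2.544, 4.298)
t=0.350: state=(2.346, 2.971, 4.038)
t=0.400: state=(2.697, 3.479, 3.907)
t=0.450: state=(3.128, 4.071, 3.927)
t=0.500: state=(3.640, 4.740, 4.128)
t=0.550: state=(4.225, 5.458, 4.545)
t=0.600: state=(4.863, 6.169, 5.210)
t=0.650: state=(5.513, 6.784, 6.130)
t=0.700: state=(6.107, 7.185, 7.264)
t=0.750: state=(6.560, 7.264, 8.499)
t=0.800: state=(6.786, 6.967, 9.659)
t=0.850: state=(6.733, 6.342, 10.550)
t=0.900: state=(6.410, 5.533, 11.043)
t=0.950: state=(5.888, 4.712, 11.116)
t=1.000: state=(5.270, 4.012, 10.840)
t=1.050: state=(4.659, 3.496, 10.332)
t=1.100: state=(4.125, 3.165, 9.702)
t=1.150: state=(3.706, 2.993, 9.031)
t=1.200: state=(3.412, 2.946, 8.378)
t=1.250: state=(3.237, 2.997, 7.775)
t=1.300: state=(3.168, 3.127, 7.247)
t=1.350: state=(3.192, 3.325, 6.807)
t=1.400: state=(3.297, 3.581, 6.467)
t=1.450: state=(3.473, 3.891, 6.238)
largest grid value and its neighbours: y(0.730)=7.27635, y(0.735)=7.27887, y(0.740)=7.27762
parabola through these three points peaks at t≈0.736 with y≈7.27892

max y = 7.279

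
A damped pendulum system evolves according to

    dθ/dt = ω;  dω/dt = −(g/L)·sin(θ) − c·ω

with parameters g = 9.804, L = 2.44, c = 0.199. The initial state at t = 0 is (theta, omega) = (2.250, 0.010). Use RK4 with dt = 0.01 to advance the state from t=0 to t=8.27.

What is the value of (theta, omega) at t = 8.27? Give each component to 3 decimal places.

(theta, omega) = (-0.009, -1.701)

t=0.000: state=(2.250, 0.010)
step 1 (dt=0.01): k1=(0.010, -3.128), k2=(-0.006, -3.125), k3=(-0.006, -3.125), k4=(-0.021, -3.122); state += dt/6·(k1+2k2+2k3+k4)
t=0.010: state=(2.250, -0.021)
t=0.020: state=(2.250, -0.052)
t=0.030: state=(2.249, -0.084)
continuing one RK4 step at a time; state shown every 50 steps (Δt=0.5):
t=0.500: state=(1.859, -1.612)
t=1.000: state=(0.624, -3.185)
t=1.500: state=(-0.929, -2.551)
t=2.000: state=(-1.688, -0.469)
t=2.500: state=(-1.429, 1.476)
t=3.000: state=(-0.305, 2.770)
t=3.500: state=(0.945, 1.860)
t=4.000: state=(1.385, -0.117)
t=4.500: state=(0.866, -1.863)
t=5.000: state=(-0.251, -2.248)
t=5.500: state=(-1.059, -0.803)
t=6.000: state=(-1.005, 0.982)
t=6.500: state=(-0.201, 1.999)
t=7.000: state=(0.691, 1.294)
t=7.500: state=(0.945, -0.307)
t=8.000: state=(0.442, -1.556)
t=8.270: state=(-0.009, -1.701)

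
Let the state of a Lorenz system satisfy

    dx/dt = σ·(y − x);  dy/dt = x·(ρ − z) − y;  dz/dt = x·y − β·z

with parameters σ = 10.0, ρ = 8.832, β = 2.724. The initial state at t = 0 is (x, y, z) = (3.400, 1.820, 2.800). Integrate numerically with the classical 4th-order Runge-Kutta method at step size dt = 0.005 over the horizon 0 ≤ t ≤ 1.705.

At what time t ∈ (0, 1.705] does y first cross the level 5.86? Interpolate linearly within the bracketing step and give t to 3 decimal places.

t = 0.261

t=0.000: state=(3.400, 1.820, 2.800)
step 1 (dt=0.005): k1=(-15.800, 18.689, -1.439), k2=(-14.938, 18.416, -1.344), k3=(-14.966, 18.429, -1.343), k4=(-14.130, 18.168, -1.251); state += dt/6·(k1+2k2+2k3+k4)
t=0.005: state=(3.325, 1.912, 2.793)
t=0.010: state=(3.259, 2.002, 2.787)
t=0.015: state=(3.199, 2.089, 2.783)
continuing one RK4 step at a time; state shown every 20 steps (Δt=0.1):
t=0.100: state=(2.999, 3.393, 2.838)
t=0.200: state=(3.797, 4.904, 3.397)
t=0.260: state=(4.532, 5.849, 4.130)
next step: t=0.265: state=(4.598, 5.926, 4.208) — y has crossed 5.86
linear interpolation between t=0.260 (5.84895) and t=0.265 (5.92594) → t≈0.261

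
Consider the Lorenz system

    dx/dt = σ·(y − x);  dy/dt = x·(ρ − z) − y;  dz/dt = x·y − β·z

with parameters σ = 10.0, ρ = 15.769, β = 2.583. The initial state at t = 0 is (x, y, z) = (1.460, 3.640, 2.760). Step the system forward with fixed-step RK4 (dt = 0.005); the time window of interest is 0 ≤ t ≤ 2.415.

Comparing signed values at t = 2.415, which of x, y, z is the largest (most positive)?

t=0.000: state=(1.460, 3.640, 2.760)
step 1 (dt=0.005): k1=(21.800, 15.353, -1.815), k2=(21.639, 16.031, -1.546), k3=(21.660, 16.023, -1.547), k4=(21.518, 16.694, -1.275); state += dt/6·(k1+2k2+2k3+k4)
t=0.005: state=(1.568, 3.720, 2.752)
t=0.010: state=(1.675, 3.807, 2.747)
t=0.015: state=(1.782, 3.900, 2.745)
continuing one RK4 step at a time; state shown every 20 steps (Δt=0.1):
t=0.100: state=(3.739, 6.436, 3.300)
t=0.200: state=(7.187, 11.357, 6.914)
t=0.300: state=(11.163, 13.928, 16.422)
t=0.400: state=(10.688, 6.869, 23.720)
t=0.500: state=(5.636, 0.655, 20.754)
t=0.600: state=(1.963, -0.390, 16.019)
t=0.700: state=(0.532, -0.215, 12.340)
t=0.800: state=(0.118, -0.074, 9.528)
t=0.900: state=(0.016, -0.031, 7.359)
t=1.000: state=(-0.011, -0.028, 5.683)
t=1.100: state=(-0.028, -0.046, 4.390)
t=1.200: state=(-0.052, -0.086, 3.391)
t=1.300: state=(-0.101, -0.168, 2.620)
t=1.400: state=(-0.200, -0.339, 2.027)
t=1.500: state=(-0.405, -0.696, 1.579)
t=1.600: state=(-0.836, -1.447, 1.277)
t=1.700: state=(-1.744, -3.029, 1.237)
t=1.800: state=(-3.626, -6.240, 2.043)
t=1.900: state=(-7.183, -11.655, 5.906)
t=2.000: state=(-11.582, -14.738, 16.445)
t=2.100: state=(-11.041, -6.666, 24.601)
t=2.200: state=(-5.377, 0.069, 21.067)
t=2.300: state=(-1.449, 1.008, 16.082)
t=2.400: state=(0.051, 0.868, 12.376)
t=2.415: state=(0.164, 0.861, 11.907)
compare at T: x=0.164, y=0.861, z=11.907

largest component: z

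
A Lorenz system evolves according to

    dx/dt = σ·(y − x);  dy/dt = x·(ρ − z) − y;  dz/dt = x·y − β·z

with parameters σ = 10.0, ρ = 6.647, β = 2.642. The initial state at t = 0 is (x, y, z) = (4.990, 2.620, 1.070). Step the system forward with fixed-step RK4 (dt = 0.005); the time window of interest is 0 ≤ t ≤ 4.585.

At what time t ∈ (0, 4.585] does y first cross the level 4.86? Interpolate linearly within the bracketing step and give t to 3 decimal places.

t=0.000: state=(4.990, 2.620, 1.070)
step 1 (dt=0.005): k1=(-23.700, 25.209, 10.247), k2=(-22.477, 24.689, 10.335), k3=(-22.521, 24.707, 10.336), k4=(-21.339, 24.206, 10.418); state += dt/6·(k1+2k2+2k3+k4)
t=0.005: state=(4.877, 2.744, 1.122)
t=0.010: state=(4.776, 2.862, 1.174)
t=0.015: state=(4.686, 2.976, 1.227)
t=0.125: state=(4.320, 4.809, 2.564)
next step: t=0.130: state=(4.345, 4.872, 2.635) — y has crossed 4.86
linear interpolation between t=0.125 (4.80858) and t=0.130 (4.87206) → t≈0.129

t = 0.129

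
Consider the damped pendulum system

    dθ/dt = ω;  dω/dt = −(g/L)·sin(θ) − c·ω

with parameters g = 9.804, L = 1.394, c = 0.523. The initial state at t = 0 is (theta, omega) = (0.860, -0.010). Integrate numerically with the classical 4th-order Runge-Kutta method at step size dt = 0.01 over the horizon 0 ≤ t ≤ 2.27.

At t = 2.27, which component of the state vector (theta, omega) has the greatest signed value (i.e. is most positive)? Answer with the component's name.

t=0.000: state=(0.860, -0.010)
step 1 (dt=0.01): k1=(-0.010, -5.325), k2=(-0.037, -5.311), k3=(-0.037, -5.310), k4=(-0.063, -5.295); state += dt/6·(k1+2k2+2k3+k4)
t=0.010: state=(0.860, -0.063)
t=0.020: state=(0.859, -0.116)
t=0.030: state=(0.857, -0.168)
continuing one RK4 step at a time; state shown every 10 steps (Δt=0.1):
t=0.100: state=(0.833, -0.525)
t=0.200: state=(0.757, -0.988)
t=0.300: state=(0.638, -1.379)
t=0.400: state=(0.484, -1.674)
t=0.500: state=(0.307, -1.853)
t=0.600: state=(0.118, -1.902)
t=0.700: state=(-0.069, -1.821)
t=0.800: state=(-0.242, -1.620)
t=0.900: state=(-0.390, -1.323)
t=1.000: state=(-0.505, -0.957)
t=1.100: state=(-0.580, -0.552)
t=1.200: state=(-0.615, -0.137)
t=1.300: state=(-0.608, 0.266)
t=1.400: state=(-0.563, 0.632)
t=1.500: state=(-0.483, 0.944)
t=1.600: state=(-0.377, 1.182)
t=1.700: state=(-0.250, 1.333)
t=1.800: state=(-0.113, 1.389)
t=1.900: state=(0.025, 1.348)
t=2.000: state=(0.153, 1.217)
t=2.100: state=(0.265, 1.011)
t=2.200: state=(0.354, 0.749)
t=2.270: state=(0.399, 0.544)
compare at T: theta=0.399, omega=0.544

largest component: omega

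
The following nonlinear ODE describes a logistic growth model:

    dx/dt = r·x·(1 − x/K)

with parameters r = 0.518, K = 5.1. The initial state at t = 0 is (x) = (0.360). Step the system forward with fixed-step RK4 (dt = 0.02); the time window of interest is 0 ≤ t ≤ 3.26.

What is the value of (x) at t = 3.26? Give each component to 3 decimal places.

(x) = (1.486)

t=0.000: state=(0.360)
step 1 (dt=0.02): k1=(0.173), k2=(0.174), k3=(0.174), k4=(0.175); state += dt/6·(k1+2k2+2k3+k4)
t=0.020: state=(0.363)
t=0.040: state=(0.367)
t=0.060: state=(0.371)
continuing one RK4 step at a time; state shown every 10 steps (Δt=0.2):
t=0.200: state=(0.396)
t=0.400: state=(0.436)
t=0.600: state=(0.479)
t=0.800: state=(0.526)
t=1.000: state=(0.577)
t=1.200: state=(0.632)
t=1.400: state=(0.691)
t=1.600: state=(0.756)
t=1.800: state=(0.825)
t=2.000: state=(0.899)
t=2.200: state=(0.978)
t=2.400: state=(1.063)
t=2.600: state=(1.153)
t=2.800: state=(1.248)
t=3.000: state=(1.348)
t=3.200: state=(1.453)
t=3.260: state=(1.486)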